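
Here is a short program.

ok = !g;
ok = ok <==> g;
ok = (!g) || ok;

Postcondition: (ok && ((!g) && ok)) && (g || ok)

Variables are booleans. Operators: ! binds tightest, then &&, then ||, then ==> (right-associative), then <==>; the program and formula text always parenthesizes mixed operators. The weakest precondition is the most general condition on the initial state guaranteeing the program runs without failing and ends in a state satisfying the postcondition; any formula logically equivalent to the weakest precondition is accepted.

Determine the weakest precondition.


Working backward. After the program, the postcondition (ok && ((!g) && ok)) && (g || ok) must hold; in canonical form it is ok && (!g) && (g || ok).
Before ok := (!g) || ok: ((!g) || ok) && (!g)
Before ok := ok <==> g: ((!g) || (ok <==> g)) && (!g)
Before ok := !g: ((!g) || ((!g) <==> g)) && (!g)
Answer: WP = ((!g) || ((!g) <==> g)) && (!g)


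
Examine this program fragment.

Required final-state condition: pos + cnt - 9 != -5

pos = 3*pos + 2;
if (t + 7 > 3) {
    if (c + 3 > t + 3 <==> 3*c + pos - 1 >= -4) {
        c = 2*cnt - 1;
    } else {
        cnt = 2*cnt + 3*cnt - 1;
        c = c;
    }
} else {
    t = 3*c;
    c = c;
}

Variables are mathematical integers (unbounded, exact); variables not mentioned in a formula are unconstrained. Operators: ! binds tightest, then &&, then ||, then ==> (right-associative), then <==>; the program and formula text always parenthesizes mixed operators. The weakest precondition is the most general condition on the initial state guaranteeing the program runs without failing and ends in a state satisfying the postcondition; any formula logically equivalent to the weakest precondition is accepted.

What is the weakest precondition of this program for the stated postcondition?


Working backward. After the program, the postcondition pos + cnt - 9 != -5 must hold; in canonical form it is cnt + pos != 4.
Then branch requires ((c > t <==> 3*c + pos >= -3) ==> cnt + pos != 4) && ((!(c > t <==> 3*c + pos >= -3)) ==> 5*cnt + pos != 5); else branch requires cnt + pos != 4.
Before the if: (t > -4 ==> (((c > t <==> 3*c + pos >= -3) ==> cnt + pos != 4) && ((!(c > t <==> 3*c + pos >= -3)) ==> 5*cnt + pos != 5))) && ((!(t > -4)) ==> cnt + pos != 4)
Before pos := 3*pos + 2: (t > -4 ==> (((c > t <==> 3*c + 3*pos >= -5) ==> cnt + 3*pos != 2) && ((!(c > t <==> 3*c + 3*pos >= -5)) ==> 5*cnt + 3*pos != 3))) && ((!(t > -4)) ==> cnt + 3*pos != 2)
Answer: WP = (t > -4 ==> (((c > t <==> 3*c + 3*pos >= -5) ==> cnt + 3*pos != 2) && ((!(c > t <==> 3*c + 3*pos >= -5)) ==> 5*cnt + 3*pos != 3))) && ((!(t > -4)) ==> cnt + 3*pos != 2)


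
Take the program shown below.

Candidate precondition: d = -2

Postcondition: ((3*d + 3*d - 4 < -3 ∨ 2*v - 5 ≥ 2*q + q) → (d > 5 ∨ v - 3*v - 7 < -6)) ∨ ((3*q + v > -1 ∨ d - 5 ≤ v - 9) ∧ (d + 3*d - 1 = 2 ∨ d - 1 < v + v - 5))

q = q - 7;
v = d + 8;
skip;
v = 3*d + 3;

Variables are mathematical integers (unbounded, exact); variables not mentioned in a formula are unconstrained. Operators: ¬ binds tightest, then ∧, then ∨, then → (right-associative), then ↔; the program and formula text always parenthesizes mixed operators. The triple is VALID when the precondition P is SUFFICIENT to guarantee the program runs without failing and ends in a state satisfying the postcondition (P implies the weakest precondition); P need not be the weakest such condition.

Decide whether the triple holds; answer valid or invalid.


Working backward. After the program, the postcondition ((3*d + 3*d - 4 < -3 ∨ 2*v - 5 ≥ 2*q + q) → (d > 5 ∨ v - 3*v - 7 < -6)) ∨ ((3*q + v > -1 ∨ d - 5 ≤ v - 9) ∧ (d + 3*d - 1 = 2 ∨ d - 1 < v + v - 5)) must hold; in canonical form it is ((6*d < 1 ∨ 2*v ≥ 3*q + 5) → (d > 5 ∨ 2*v > -1)) ∨ ((3*q + v > -1 ∨ d ≤ v - 4) ∧ (4*d = 3 ∨ d < 2*v - 4)).
Before v := 3*d + 3: ((6*d < 1 ∨ 6*d ≥ 3*q - 1) → (d > 5 ∨ 6*d > -7)) ∨ ((3*d + 3*q > -4 ∨ 2*d ≥ 1) ∧ (4*d = 3 ∨ 5*d > -2))
Before skip: ((6*d < 1 ∨ 6*d ≥ 3*q - 1) → (d > 5 ∨ 6*d > -7)) ∨ ((3*d + 3*q > -4 ∨ 2*d ≥ 1) ∧ (4*d = 3 ∨ 5*d > -2))
Before v := d + 8: ((6*d < 1 ∨ 6*d ≥ 3*q - 1) → (d > 5 ∨ 6*d > -7)) ∨ ((3*d + 3*q > -4 ∨ 2*d ≥ 1) ∧ (4*d = 3 ∨ 5*d > -2))
Before q := q - 7: ((6*d < 1 ∨ 6*d ≥ 3*q - 22) → (d > 5 ∨ 6*d > -7)) ∨ ((3*d + 3*q > 17 ∨ 2*d ≥ 1) ∧ (4*d = 3 ∨ 5*d > -2))
The weakest precondition is ((6*d < 1 ∨ 6*d ≥ 3*q - 22) → (d > 5 ∨ 6*d > -7)) ∨ ((3*d + 3*q > 17 ∨ 2*d ≥ 1) ∧ (4*d = 3 ∨ 5*d > -2)).
Check whether d = -2 implies it.
Countermodel: at the initial state d = -2, q = 0, the precondition holds but the weakest precondition fails.
Answer: invalid


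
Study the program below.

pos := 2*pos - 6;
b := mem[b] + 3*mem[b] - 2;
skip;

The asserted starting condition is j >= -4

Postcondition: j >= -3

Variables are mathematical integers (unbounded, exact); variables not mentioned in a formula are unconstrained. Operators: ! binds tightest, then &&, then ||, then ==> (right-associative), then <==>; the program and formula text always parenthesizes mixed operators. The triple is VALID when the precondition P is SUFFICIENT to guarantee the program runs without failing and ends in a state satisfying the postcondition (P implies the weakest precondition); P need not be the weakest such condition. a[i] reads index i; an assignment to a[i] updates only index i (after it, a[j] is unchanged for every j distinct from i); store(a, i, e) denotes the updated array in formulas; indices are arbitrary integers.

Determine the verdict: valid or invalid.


Working backward. After the program, j >= -3 must hold.
Before skip: j >= -3
Before b := mem[b] + 3*mem[b] - 2: j >= -3
Before pos := 2*pos - 6: j >= -3
The weakest precondition is j >= -3.
Check whether j >= -4 implies it.
Countermodel: at the initial state j = -4, the precondition holds but the weakest precondition fails.
Answer: invalid


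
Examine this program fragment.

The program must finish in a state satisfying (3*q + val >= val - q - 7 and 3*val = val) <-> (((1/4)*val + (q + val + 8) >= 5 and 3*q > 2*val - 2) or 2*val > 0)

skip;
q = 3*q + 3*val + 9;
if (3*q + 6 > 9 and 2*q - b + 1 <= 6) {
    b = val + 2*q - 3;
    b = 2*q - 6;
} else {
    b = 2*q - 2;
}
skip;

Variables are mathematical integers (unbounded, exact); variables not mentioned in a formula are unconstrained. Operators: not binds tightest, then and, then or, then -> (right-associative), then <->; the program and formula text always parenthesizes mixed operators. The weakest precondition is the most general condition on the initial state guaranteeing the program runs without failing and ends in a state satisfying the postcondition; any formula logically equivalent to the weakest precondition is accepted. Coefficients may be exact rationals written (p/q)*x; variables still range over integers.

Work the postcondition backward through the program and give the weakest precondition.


Working backward. After the program, the postcondition (3*q + val >= val - q - 7 and 3*val = val) <-> (((1/4)*val + (q + val + 8) >= 5 and 3*q > 2*val - 2) or 2*val > 0) must hold; in canonical form it is (4*q >= -7 and 2*val = 0) <-> ((q + (5/4)*val >= -3 and 3*q > 2*val - 2) or 2*val > 0).
Before skip: (4*q >= -7 and 2*val = 0) <-> ((q + (5/4)*val >= -3 and 3*q > 2*val - 2) or 2*val > 0)
Then branch requires (4*q >= -7 and 2*val = 0) <-> ((q + (5/4)*val >= -3 and 3*q > 2*val - 2) or 2*val > 0); else branch requires (4*q >= -7 and 2*val = 0) <-> ((q + (5/4)*val >= -3 and 3*q > 2*val - 2) or 2*val > 0).
Before the if: ((3*q > 3 and 2*q <= b + 5) -> ((4*q >= -7 and 2*val = 0) <-> ((q + (5/4)*val >= -3 and 3*q > 2*val - 2) or 2*val > 0))) and ((not (3*q > 3 and 2*q <= b + 5)) -> ((4*q >= -7 and 2*val = 0) <-> ((q + (5/4)*val >= -3 and 3*q > 2*val - 2) or 2*val > 0)))
Before q := 3*q + 3*val + 9: ((9*q + 9*val > -24 and 6*q + 6*val <= b - 13) -> ((12*q + 12*val >= -43 and 2*val = 0) <-> ((3*q + (17/4)*val >= -12 and 9*q + 7*val > -29) or 2*val > 0))) and ((not (9*q + 9*val > -24 and 6*q + 6*val <= b - 13)) -> ((12*q + 12*val >= -43 and 2*val = 0) <-> ((3*q + (17/4)*val >= -12 and 9*q + 7*val > -29) or 2*val > 0)))
Before skip: ((9*q + 9*val > -24 and 6*q + 6*val <= b - 13) -> ((12*q + 12*val >= -43 and 2*val = 0) <-> ((3*q + (17/4)*val >= -12 and 9*q + 7*val > -29) or 2*val > 0))) and ((not (9*q + 9*val > -24 and 6*q + 6*val <= b - 13)) -> ((12*q + 12*val >= -43 and 2*val = 0) <-> ((3*q + (17/4)*val >= -12 and 9*q + 7*val > -29) or 2*val > 0)))
Answer: WP = ((9*q + 9*val > -24 and 6*q + 6*val <= b - 13) -> ((12*q + 12*val >= -43 and 2*val = 0) <-> ((3*q + (17/4)*val >= -12 and 9*q + 7*val > -29) or 2*val > 0))) and ((not (9*q + 9*val > -24 and 6*q + 6*val <= b - 13)) -> ((12*q + 12*val >= -43 and 2*val = 0) <-> ((3*q + (17/4)*val >= -12 and 9*q + 7*val > -29) or 2*val > 0)))


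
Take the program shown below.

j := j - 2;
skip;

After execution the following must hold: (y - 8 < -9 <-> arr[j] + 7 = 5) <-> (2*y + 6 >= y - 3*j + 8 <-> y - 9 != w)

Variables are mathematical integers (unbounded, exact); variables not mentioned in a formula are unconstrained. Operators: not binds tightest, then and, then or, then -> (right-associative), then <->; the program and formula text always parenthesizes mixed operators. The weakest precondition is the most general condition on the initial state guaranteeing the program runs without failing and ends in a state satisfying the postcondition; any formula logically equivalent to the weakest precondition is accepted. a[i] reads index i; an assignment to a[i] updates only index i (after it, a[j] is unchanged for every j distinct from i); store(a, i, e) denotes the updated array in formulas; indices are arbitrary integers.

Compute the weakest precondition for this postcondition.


Working backward. After the program, the postcondition (y - 8 < -9 <-> arr[j] + 7 = 5) <-> (2*y + 6 >= y - 3*j + 8 <-> y - 9 != w) must hold; in canonical form it is (y < -1 <-> arr[j] = -2) <-> (3*j + y >= 2 <-> y != w + 9).
Before skip: (y < -1 <-> arr[j] = -2) <-> (3*j + y >= 2 <-> y != w + 9)
Before j := j - 2: (y < -1 <-> arr[j - 2] = -2) <-> (3*j + y >= 8 <-> y != w + 9)
Answer: WP = (y < -1 <-> arr[j - 2] = -2) <-> (3*j + y >= 8 <-> y != w + 9)


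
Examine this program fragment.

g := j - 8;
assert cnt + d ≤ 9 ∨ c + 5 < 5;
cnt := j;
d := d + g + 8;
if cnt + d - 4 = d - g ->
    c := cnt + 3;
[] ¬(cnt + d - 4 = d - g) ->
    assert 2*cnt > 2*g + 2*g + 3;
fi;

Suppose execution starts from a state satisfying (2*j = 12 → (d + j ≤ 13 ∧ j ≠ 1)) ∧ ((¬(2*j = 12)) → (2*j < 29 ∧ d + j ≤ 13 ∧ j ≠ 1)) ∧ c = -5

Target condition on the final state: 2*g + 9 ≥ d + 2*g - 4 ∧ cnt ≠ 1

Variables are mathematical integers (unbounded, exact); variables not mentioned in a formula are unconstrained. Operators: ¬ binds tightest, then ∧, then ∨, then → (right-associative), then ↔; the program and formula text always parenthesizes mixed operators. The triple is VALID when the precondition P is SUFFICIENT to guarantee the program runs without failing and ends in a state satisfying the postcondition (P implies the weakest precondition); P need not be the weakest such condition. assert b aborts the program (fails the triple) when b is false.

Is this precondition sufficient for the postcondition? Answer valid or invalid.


Working backward. After the program, the postcondition 2*g + 9 ≥ d + 2*g - 4 ∧ cnt ≠ 1 must hold; in canonical form it is d ≤ 13 ∧ cnt ≠ 1.
Then branch requires d ≤ 13 ∧ cnt ≠ 1; else branch requires 2*cnt > 4*g + 3 ∧ d ≤ 13 ∧ cnt ≠ 1.
Before the if: (cnt + g = 4 → (d ≤ 13 ∧ cnt ≠ 1)) ∧ ((¬(cnt + g = 4)) → (2*cnt > 4*g + 3 ∧ d ≤ 13 ∧ cnt ≠ 1))
Before d := d + g + 8: (cnt + g = 4 → (d + g ≤ 5 ∧ cnt ≠ 1)) ∧ ((¬(cnt + g = 4)) → (2*cnt > 4*g + 3 ∧ d + g ≤ 5 ∧ cnt ≠ 1))
Before cnt := j: (g + j = 4 → (d + g ≤ 5 ∧ j ≠ 1)) ∧ ((¬(g + j = 4)) → (2*j > 4*g + 3 ∧ d + g ≤ 5 ∧ j ≠ 1))
Before assert cnt + d ≤ 9 ∨ c + 5 < 5: (cnt + d ≤ 9 ∨ c < 0) ∧ (g + j = 4 → (d + g ≤ 5 ∧ j ≠ 1)) ∧ ((¬(g + j = 4)) → (2*j > 4*g + 3 ∧ d + g ≤ 5 ∧ j ≠ 1))
Before g := j - 8: (cnt + d ≤ 9 ∨ c < 0) ∧ (2*j = 12 → (d + j ≤ 13 ∧ j ≠ 1)) ∧ ((¬(2*j = 12)) → (2*j < 29 ∧ d + j ≤ 13 ∧ j ≠ 1))
The weakest precondition is (cnt + d ≤ 9 ∨ c < 0) ∧ (2*j = 12 → (d + j ≤ 13 ∧ j ≠ 1)) ∧ ((¬(2*j = 12)) → (2*j < 29 ∧ d + j ≤ 13 ∧ j ≠ 1)).
Check whether (2*j = 12 → (d + j ≤ 13 ∧ j ≠ 1)) ∧ ((¬(2*j = 12)) → (2*j < 29 ∧ d + j ≤ 13 ∧ j ≠ 1)) ∧ c = -5 implies it.
Every state satisfying the precondition satisfies the weakest precondition: the implication holds.
Answer: valid


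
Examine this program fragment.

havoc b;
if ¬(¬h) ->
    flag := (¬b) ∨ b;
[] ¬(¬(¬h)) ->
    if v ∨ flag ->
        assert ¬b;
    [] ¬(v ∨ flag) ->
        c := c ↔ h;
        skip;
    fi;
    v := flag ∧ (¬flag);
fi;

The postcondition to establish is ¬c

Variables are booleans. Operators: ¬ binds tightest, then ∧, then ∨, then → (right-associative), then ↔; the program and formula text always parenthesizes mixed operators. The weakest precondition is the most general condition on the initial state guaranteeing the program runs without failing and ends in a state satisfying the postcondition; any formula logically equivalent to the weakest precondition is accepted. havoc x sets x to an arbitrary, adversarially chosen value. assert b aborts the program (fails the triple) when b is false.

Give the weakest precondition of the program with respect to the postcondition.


Working backward. After the program, ¬c must hold.
Then branch requires ¬c; else branch requires ((v ∨ flag) → ((¬b) ∧ (¬c))) ∧ ((¬(v ∨ flag)) → (¬(c ↔ h))).
Before the if: (h → (¬c)) ∧ ((¬h) → (((v ∨ flag) → ((¬b) ∧ (¬c))) ∧ ((¬(v ∨ flag)) → (¬(c ↔ h)))))
Before havoc b: (h → (¬c)) ∧ ((¬h) → ((¬(v ∨ flag)) ∧ ((¬(v ∨ flag)) → (¬(c ↔ h))))) ∧ ((¬h) → (((v ∨ flag) → (¬c)) ∧ ((¬(v ∨ flag)) → (¬(c ↔ h)))))
Answer: WP = (h → (¬c)) ∧ ((¬h) → ((¬(v ∨ flag)) ∧ ((¬(v ∨ flag)) → (¬(c ↔ h))))) ∧ ((¬h) → (((v ∨ flag) → (¬c)) ∧ ((¬(v ∨ flag)) → (¬(c ↔ h)))))


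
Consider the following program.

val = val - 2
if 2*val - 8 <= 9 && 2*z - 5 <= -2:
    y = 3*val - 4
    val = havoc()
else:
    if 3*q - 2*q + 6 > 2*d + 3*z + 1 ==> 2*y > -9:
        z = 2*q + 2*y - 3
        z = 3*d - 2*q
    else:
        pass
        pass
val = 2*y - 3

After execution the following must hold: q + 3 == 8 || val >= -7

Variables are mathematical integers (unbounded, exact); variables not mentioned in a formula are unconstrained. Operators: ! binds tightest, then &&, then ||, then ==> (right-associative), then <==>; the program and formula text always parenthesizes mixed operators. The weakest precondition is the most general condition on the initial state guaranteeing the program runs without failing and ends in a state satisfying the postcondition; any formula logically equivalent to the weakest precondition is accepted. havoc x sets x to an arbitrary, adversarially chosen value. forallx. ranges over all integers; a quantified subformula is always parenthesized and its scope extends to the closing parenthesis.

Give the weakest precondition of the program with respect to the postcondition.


Working backward. After the program, the postcondition q + 3 == 8 || val >= -7 must hold; in canonical form it is q == 5 || val >= -7.
Before val := 2*y - 3: q == 5 || 2*y >= -4
Then branch requires q == 5 || 6*val >= 4; else branch requires ((q > 2*d + 3*z - 5 ==> 2*y > -9) ==> (q == 5 || 2*y >= -4)) && ((!(q > 2*d + 3*z - 5 ==> 2*y > -9)) ==> (q == 5 || 2*y >= -4)).
Before the if: ((2*val <= 17 && 2*z <= 3) ==> (q == 5 || 6*val >= 4)) && ((!(2*val <= 17 && 2*z <= 3)) ==> (((q > 2*d + 3*z - 5 ==> 2*y > -9) ==> (q == 5 || 2*y >= -4)) && ((!(q > 2*d + 3*z - 5 ==> 2*y > -9)) ==> (q == 5 || 2*y >= -4))))
Before val := val - 2: ((2*val <= 21 && 2*z <= 3) ==> (q == 5 || 6*val >= 16)) && ((!(2*val <= 21 && 2*z <= 3)) ==> (((q > 2*d + 3*z - 5 ==> 2*y > -9) ==> (q == 5 || 2*y >= -4)) && ((!(q > 2*d + 3*z - 5 ==> 2*y > -9)) ==> (q == 5 || 2*y >= -4))))
Answer: WP = ((2*val <= 21 && 2*z <= 3) ==> (q == 5 || 6*val >= 16)) && ((!(2*val <= 21 && 2*z <= 3)) ==> (((q > 2*d + 3*z - 5 ==> 2*y > -9) ==> (q == 5 || 2*y >= -4)) && ((!(q > 2*d + 3*z - 5 ==> 2*y > -9)) ==> (q == 5 || 2*y >= -4))))


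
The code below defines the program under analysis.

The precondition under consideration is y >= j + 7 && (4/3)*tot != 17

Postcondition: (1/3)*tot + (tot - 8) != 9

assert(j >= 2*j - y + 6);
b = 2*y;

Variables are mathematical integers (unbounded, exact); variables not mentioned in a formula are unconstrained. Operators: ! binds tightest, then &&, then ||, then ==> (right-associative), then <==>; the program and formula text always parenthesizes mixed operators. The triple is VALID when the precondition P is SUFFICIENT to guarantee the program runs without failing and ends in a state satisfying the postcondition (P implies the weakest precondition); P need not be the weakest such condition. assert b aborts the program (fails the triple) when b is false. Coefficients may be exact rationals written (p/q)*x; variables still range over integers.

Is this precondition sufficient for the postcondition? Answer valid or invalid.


Working backward. After the program, the postcondition (1/3)*tot + (tot - 8) != 9 must hold; in canonical form it is (4/3)*tot != 17.
Before b := 2*y: (4/3)*tot != 17
Before assert j >= 2*j - y + 6: y >= j + 6 && (4/3)*tot != 17
The weakest precondition is y >= j + 6 && (4/3)*tot != 17.
Check whether y >= j + 7 && (4/3)*tot != 17 implies it.
Every state satisfying the precondition satisfies the weakest precondition: the implication holds.
Answer: valid


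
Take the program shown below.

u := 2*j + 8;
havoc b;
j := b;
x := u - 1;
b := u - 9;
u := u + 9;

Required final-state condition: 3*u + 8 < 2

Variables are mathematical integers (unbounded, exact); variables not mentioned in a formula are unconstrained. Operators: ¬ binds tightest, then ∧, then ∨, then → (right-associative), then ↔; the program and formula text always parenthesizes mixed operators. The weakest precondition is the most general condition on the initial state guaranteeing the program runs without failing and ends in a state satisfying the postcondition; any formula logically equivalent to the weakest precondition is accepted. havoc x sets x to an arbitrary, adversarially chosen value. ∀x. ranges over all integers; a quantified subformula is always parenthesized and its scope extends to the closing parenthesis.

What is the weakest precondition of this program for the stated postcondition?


Working backward. After the program, the postcondition 3*u + 8 < 2 must hold; in canonical form it is 3*u < -6.
Before u := u + 9: 3*u < -33
Before b := u - 9: 3*u < -33
Before x := u - 1: 3*u < -33
Before j := b: 3*u < -33
Before havoc b: 3*u < -33
Before u := 2*j + 8: 6*j < -57
Answer: WP = 6*j < -57


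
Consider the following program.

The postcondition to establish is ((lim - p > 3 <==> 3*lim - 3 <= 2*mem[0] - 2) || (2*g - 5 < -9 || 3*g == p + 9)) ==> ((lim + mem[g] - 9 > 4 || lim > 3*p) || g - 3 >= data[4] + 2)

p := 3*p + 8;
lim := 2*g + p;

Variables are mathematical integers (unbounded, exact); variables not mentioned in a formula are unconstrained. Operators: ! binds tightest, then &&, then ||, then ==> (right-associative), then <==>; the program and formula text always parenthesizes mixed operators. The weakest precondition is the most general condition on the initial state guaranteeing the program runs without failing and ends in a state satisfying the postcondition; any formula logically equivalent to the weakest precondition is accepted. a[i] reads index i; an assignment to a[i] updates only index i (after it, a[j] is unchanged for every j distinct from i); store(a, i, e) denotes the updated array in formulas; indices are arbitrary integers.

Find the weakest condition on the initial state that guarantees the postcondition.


Working backward. After the program, the postcondition ((lim - p > 3 <==> 3*lim - 3 <= 2*mem[0] - 2) || (2*g - 5 < -9 || 3*g == p + 9)) ==> ((lim + mem[g] - 9 > 4 || lim > 3*p) || g - 3 >= data[4] + 2) must hold; in canonical form it is ((lim > p + 3 <==> 3*lim <= 2*mem[0] + 1) || 2*g < -4 || 3*g == p + 9) ==> (mem[g] + lim > 13 || lim > 3*p || g >= data[4] + 5).
Before lim := 2*g + p: ((2*g > 3 <==> 6*g + 3*p <= 2*mem[0] + 1) || 2*g < -4 || 3*g == p + 9) ==> (mem[g] + 2*g + p > 13 || 2*g > 2*p || g >= data[4] + 5)
Before p := 3*p + 8: ((2*g > 3 <==> 6*g + 9*p <= 2*mem[0] - 23) || 2*g < -4 || 3*g == 3*p + 17) ==> (mem[g] + 2*g + 3*p > 5 || 2*g > 6*p + 16 || g >= data[4] + 5)
Answer: WP = ((2*g > 3 <==> 6*g + 9*p <= 2*mem[0] - 23) || 2*g < -4 || 3*g == 3*p + 17) ==> (mem[g] + 2*g + 3*p > 5 || 2*g > 6*p + 16 || g >= data[4] + 5)


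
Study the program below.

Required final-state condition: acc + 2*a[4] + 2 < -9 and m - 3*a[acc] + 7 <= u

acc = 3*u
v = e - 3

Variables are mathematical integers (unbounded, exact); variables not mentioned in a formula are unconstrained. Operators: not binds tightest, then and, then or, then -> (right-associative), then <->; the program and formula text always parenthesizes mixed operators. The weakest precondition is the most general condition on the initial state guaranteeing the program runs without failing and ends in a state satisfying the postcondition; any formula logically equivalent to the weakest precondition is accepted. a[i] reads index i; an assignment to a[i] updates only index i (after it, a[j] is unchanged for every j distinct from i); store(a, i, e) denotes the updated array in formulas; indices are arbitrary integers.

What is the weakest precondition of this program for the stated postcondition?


Working backward. After the program, the postcondition acc + 2*a[4] + 2 < -9 and m - 3*a[acc] + 7 <= u must hold; in canonical form it is 2*a[4] + acc < -11 and m <= 3*a[acc] + u - 7.
Before v := e - 3: 2*a[4] + acc < -11 and m <= 3*a[acc] + u - 7
Before acc := 3*u: 2*a[4] + 3*u < -11 and m <= 3*a[3*u] + u - 7
Answer: WP = 2*a[4] + 3*u < -11 and m <= 3*a[3*u] + u - 7


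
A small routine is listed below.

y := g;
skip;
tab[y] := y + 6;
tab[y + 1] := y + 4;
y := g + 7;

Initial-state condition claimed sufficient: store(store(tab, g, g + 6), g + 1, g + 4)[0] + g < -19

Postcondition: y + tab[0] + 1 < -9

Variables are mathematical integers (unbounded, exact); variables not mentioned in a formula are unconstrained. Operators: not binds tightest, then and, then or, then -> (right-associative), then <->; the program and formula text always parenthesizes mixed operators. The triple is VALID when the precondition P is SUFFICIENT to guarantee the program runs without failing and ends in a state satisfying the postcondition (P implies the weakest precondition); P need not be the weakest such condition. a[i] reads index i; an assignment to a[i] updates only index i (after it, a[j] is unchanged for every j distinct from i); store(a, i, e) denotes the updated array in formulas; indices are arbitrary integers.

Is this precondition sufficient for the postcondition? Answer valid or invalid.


Working backward. After the program, the postcondition y + tab[0] + 1 < -9 must hold; in canonical form it is tab[0] + y < -10.
Before y := g + 7: tab[0] + g < -17
Before tab[y + 1] := y + 4: store(tab, y + 1, y + 4)[0] + g < -17
Before tab[y] := y + 6: store(store(tab, y, y + 6), y + 1, y + 4)[0] + g < -17
Before skip: store(store(tab, y, y + 6), y + 1, y + 4)[0] + g < -17
Before y := g: store(store(tab, g, g + 6), g + 1, g + 4)[0] + g < -17
The weakest precondition is store(store(tab, g, g + 6), g + 1, g + 4)[0] + g < -17.
Check whether store(store(tab, g, g + 6), g + 1, g + 4)[0] + g < -19 implies it.
Every state satisfying the precondition satisfies the weakest precondition: the implication holds.
Answer: valid


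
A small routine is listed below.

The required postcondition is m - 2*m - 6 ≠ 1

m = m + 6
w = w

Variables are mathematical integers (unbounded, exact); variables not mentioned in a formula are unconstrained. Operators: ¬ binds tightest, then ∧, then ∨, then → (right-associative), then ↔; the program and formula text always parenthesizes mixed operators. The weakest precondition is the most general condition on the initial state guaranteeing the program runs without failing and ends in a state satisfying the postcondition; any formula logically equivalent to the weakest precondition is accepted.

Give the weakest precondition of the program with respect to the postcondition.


Working backward. After the program, the postcondition m - 2*m - 6 ≠ 1 must hold; in canonical form it is m ≠ -7.
Before w := w: m ≠ -7
Before m := m + 6: m ≠ -13
Answer: WP = m ≠ -13


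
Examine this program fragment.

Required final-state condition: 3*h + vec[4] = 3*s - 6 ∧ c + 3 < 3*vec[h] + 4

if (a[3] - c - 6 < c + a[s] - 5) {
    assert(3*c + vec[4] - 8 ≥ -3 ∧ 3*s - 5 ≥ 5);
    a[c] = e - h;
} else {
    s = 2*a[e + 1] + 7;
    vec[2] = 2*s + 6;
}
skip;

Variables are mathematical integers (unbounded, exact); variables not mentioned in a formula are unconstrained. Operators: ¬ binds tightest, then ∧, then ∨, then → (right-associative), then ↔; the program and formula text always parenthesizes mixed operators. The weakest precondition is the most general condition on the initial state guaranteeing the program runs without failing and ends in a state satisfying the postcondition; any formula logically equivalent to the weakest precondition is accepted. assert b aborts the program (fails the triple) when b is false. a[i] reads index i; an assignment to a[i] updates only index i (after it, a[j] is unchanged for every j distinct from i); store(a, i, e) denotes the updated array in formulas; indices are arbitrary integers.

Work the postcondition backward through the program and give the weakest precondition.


Working backward. After the program, the postcondition 3*h + vec[4] = 3*s - 6 ∧ c + 3 < 3*vec[h] + 4 must hold; in canonical form it is vec[4] + 3*h = 3*s - 6 ∧ c < 3*vec[h] + 1.
Before skip: vec[4] + 3*h = 3*s - 6 ∧ c < 3*vec[h] + 1
Then branch requires vec[4] + 3*c ≥ 5 ∧ 3*s ≥ 10 ∧ vec[4] + 3*h = 3*s - 6 ∧ c < 3*vec[h] + 1; else branch requires vec[4] + 3*h = 6*a[e + 1] + 15 ∧ c < 3*store(vec, 2, 4*a[e + 1] + 20)[h] + 1.
Before the if: (a[3] < a[s] + 2*c + 1 → (vec[4] + 3*c ≥ 5 ∧ 3*s ≥ 10 ∧ vec[4] + 3*h = 3*s - 6 ∧ c < 3*vec[h] + 1)) ∧ ((¬(a[3] < a[s] + 2*c + 1)) → (vec[4] + 3*h = 6*a[e + 1] + 15 ∧ c < 3*store(vec, 2, 4*a[e + 1] + 20)[h] + 1))
Answer: WP = (a[3] < a[s] + 2*c + 1 → (vec[4] + 3*c ≥ 5 ∧ 3*s ≥ 10 ∧ vec[4] + 3*h = 3*s - 6 ∧ c < 3*vec[h] + 1)) ∧ ((¬(a[3] < a[s] + 2*c + 1)) → (vec[4] + 3*h = 6*a[e + 1] + 15 ∧ c < 3*store(vec, 2, 4*a[e + 1] + 20)[h] + 1))


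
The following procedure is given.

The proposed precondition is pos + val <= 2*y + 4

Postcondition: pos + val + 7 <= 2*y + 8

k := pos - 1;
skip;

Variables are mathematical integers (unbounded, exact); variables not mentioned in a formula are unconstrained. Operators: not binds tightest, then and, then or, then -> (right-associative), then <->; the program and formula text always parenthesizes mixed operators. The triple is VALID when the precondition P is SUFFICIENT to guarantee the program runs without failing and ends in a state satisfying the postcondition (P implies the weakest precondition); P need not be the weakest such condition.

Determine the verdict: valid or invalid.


Working backward. After the program, the postcondition pos + val + 7 <= 2*y + 8 must hold; in canonical form it is pos + val <= 2*y + 1.
Before skip: pos + val <= 2*y + 1
Before k := pos - 1: pos + val <= 2*y + 1
The weakest precondition is pos + val <= 2*y + 1.
Check whether pos + val <= 2*y + 4 implies it.
Countermodel: at the initial state pos = 2, val = 0, y = 0, the precondition holds but the weakest precondition fails.
Answer: invalid


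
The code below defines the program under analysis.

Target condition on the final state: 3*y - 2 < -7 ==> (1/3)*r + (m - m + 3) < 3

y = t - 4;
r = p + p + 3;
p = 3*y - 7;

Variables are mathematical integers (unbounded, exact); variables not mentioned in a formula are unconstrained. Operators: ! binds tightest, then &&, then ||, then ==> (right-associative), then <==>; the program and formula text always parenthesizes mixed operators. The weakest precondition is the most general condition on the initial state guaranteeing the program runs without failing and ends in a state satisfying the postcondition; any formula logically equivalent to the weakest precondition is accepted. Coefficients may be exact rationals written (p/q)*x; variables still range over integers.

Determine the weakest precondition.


Working backward. After the program, the postcondition 3*y - 2 < -7 ==> (1/3)*r + (m - m + 3) < 3 must hold; in canonical form it is 3*y < -5 ==> (1/3)*r < 0.
Before p := 3*y - 7: 3*y < -5 ==> (1/3)*r < 0
Before r := p + p + 3: 3*y < -5 ==> (2/3)*p < -1
Before y := t - 4: 3*t < 7 ==> (2/3)*p < -1
Answer: WP = 3*t < 7 ==> (2/3)*p < -1


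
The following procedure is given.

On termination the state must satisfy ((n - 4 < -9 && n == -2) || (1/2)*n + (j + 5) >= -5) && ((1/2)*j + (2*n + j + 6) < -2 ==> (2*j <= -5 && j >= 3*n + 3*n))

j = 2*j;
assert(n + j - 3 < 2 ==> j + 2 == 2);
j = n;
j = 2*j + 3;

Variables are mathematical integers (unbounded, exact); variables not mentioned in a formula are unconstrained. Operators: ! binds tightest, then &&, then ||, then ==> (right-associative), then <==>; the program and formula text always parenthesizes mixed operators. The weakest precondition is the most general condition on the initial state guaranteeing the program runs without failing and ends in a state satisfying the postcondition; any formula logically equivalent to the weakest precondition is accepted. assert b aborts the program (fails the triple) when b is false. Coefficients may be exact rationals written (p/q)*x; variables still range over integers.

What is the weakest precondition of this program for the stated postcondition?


Working backward. After the program, the postcondition ((n - 4 < -9 && n == -2) || (1/2)*n + (j + 5) >= -5) && ((1/2)*j + (2*n + j + 6) < -2 ==> (2*j <= -5 && j >= 3*n + 3*n)) must hold; in canonical form it is ((n < -5 && n == -2) || j + (1/2)*n >= -10) && ((3/2)*j + 2*n < -8 ==> (2*j <= -5 && j >= 6*n)).
Before j := 2*j + 3: ((n < -5 && n == -2) || 2*j + (1/2)*n >= -13) && (3*j + 2*n < -25/2 ==> (4*j <= -11 && 2*j >= 6*n - 3))
Before j := n: ((n < -5 && n == -2) || (5/2)*n >= -13) && (5*n < -25/2 ==> (4*n <= -11 && 4*n <= 3))
Before assert n + j - 3 < 2 ==> j + 2 == 2: (j + n < 5 ==> j == 0) && ((n < -5 && n == -2) || (5/2)*n >= -13) && (5*n < -25/2 ==> (4*n <= -11 && 4*n <= 3))
Before j := 2*j: (2*j + n < 5 ==> 2*j == 0) && ((n < -5 && n == -2) || (5/2)*n >= -13) && (5*n < -25/2 ==> (4*n <= -11 && 4*n <= 3))
Answer: WP = (2*j + n < 5 ==> 2*j == 0) && ((n < -5 && n == -2) || (5/2)*n >= -13) && (5*n < -25/2 ==> (4*n <= -11 && 4*n <= 3))


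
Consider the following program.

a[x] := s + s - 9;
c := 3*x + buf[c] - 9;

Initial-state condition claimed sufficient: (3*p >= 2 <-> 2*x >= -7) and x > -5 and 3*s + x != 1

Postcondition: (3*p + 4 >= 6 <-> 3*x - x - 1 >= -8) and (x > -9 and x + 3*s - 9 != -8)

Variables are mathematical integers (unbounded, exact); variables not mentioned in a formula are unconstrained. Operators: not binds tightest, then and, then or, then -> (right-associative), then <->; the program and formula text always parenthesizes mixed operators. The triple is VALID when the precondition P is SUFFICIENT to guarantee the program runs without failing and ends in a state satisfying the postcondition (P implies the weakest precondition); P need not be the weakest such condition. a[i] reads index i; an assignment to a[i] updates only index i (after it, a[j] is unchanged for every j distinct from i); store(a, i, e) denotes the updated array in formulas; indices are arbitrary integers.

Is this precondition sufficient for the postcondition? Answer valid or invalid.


Working backward. After the program, the postcondition (3*p + 4 >= 6 <-> 3*x - x - 1 >= -8) and (x > -9 and x + 3*s - 9 != -8) must hold; in canonical form it is (3*p >= 2 <-> 2*x >= -7) and x > -9 and 3*s + x != 1.
Before c := 3*x + buf[c] - 9: (3*p >= 2 <-> 2*x >= -7) and x > -9 and 3*s + x != 1
Before a[x] := s + s - 9: (3*p >= 2 <-> 2*x >= -7) and x > -9 and 3*s + x != 1
The weakest precondition is (3*p >= 2 <-> 2*x >= -7) and x > -9 and 3*s + x != 1.
Check whether (3*p >= 2 <-> 2*x >= -7) and x > -5 and 3*s + x != 1 implies it.
Every state satisfying the precondition satisfies the weakest precondition: the implication holds.
Answer: valid


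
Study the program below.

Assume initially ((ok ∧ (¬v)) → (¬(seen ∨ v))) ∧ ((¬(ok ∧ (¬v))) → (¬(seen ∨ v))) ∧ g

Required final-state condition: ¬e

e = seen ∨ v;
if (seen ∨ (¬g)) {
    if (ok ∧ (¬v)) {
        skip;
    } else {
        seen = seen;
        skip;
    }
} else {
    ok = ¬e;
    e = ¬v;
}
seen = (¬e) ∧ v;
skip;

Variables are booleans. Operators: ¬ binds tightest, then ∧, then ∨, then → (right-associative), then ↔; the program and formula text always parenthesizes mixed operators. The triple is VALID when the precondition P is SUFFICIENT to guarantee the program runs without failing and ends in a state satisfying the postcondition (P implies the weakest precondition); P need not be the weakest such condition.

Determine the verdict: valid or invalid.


Working backward. After the program, ¬e must hold.
Before skip: ¬e
Before seen := (¬e) ∧ v: ¬e
Then branch requires ((ok ∧ (¬v)) → (¬e)) ∧ ((¬(ok ∧ (¬v))) → (¬e)); else branch requires v.
Before the if: ((seen ∨ (¬g)) → (((ok ∧ (¬v)) → (¬e)) ∧ ((¬(ok ∧ (¬v))) → (¬e)))) ∧ ((¬(seen ∨ (¬g))) → v)
Before e := seen ∨ v: ((seen ∨ (¬g)) → (((ok ∧ (¬v)) → (¬(seen ∨ v))) ∧ ((¬(ok ∧ (¬v))) → (¬(seen ∨ v))))) ∧ ((¬(seen ∨ (¬g))) → v)
The weakest precondition is ((seen ∨ (¬g)) → (((ok ∧ (¬v)) → (¬(seen ∨ v))) ∧ ((¬(ok ∧ (¬v))) → (¬(seen ∨ v))))) ∧ ((¬(seen ∨ (¬g))) → v).
Check whether ((ok ∧ (¬v)) → (¬(seen ∨ v))) ∧ ((¬(ok ∧ (¬v))) → (¬(seen ∨ v))) ∧ g implies it.
Countermodel: at the initial state g = true, ok = false, seen = false, v = false, the precondition holds but the weakest precondition fails.
Answer: invalid


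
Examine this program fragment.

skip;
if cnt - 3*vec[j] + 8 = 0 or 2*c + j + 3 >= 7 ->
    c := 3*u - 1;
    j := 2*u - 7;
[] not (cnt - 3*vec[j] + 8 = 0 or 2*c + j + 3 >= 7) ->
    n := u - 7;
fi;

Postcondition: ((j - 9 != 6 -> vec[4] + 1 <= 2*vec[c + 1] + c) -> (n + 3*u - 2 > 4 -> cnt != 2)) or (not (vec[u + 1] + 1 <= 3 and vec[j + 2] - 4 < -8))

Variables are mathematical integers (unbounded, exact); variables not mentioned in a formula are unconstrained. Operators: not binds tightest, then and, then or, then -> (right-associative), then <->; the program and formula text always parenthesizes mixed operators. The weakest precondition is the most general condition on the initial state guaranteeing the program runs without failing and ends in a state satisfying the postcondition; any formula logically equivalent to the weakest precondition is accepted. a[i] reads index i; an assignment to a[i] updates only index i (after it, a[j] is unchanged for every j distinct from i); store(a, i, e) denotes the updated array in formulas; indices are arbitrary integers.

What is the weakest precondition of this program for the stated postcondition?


Working backward. After the program, the postcondition ((j - 9 != 6 -> vec[4] + 1 <= 2*vec[c + 1] + c) -> (n + 3*u - 2 > 4 -> cnt != 2)) or (not (vec[u + 1] + 1 <= 3 and vec[j + 2] - 4 < -8)) must hold; in canonical form it is ((j != 15 -> vec[4] <= 2*vec[c + 1] + c - 1) -> (n + 3*u > 6 -> cnt != 2)) or (not (vec[u + 1] <= 2 and vec[j + 2] < -4)).
Then branch requires ((2*u != 22 -> vec[4] <= 2*vec[3*u] + 3*u - 2) -> (n + 3*u > 6 -> cnt != 2)) or (not (vec[u + 1] <= 2 and vec[2*u - 5] < -4)); else branch requires ((j != 15 -> vec[4] <= 2*vec[c + 1] + c - 1) -> (4*u > 13 -> cnt != 2)) or (not (vec[u + 1] <= 2 and vec[j + 2] < -4)).
Before the if: ((cnt = 3*vec[j] - 8 or 2*c + j >= 4) -> (((2*u != 22 -> vec[4] <= 2*vec[3*u] + 3*u - 2) -> (n + 3*u > 6 -> cnt != 2)) or (not (vec[u + 1] <= 2 and vec[2*u - 5] < -4)))) and ((not (cnt = 3*vec[j] - 8 or 2*c + j >= 4)) -> (((j != 15 -> vec[4] <= 2*vec[c + 1] + c - 1) -> (4*u > 13 -> cnt != 2)) or (not (vec[u + 1] <= 2 and vec[j + 2] < -4))))
Before skip: ((cnt = 3*vec[j] - 8 or 2*c + j >= 4) -> (((2*u != 22 -> vec[4] <= 2*vec[3*u] + 3*u - 2) -> (n + 3*u > 6 -> cnt != 2)) or (not (vec[u + 1] <= 2 and vec[2*u - 5] < -4)))) and ((not (cnt = 3*vec[j] - 8 or 2*c + j >= 4)) -> (((j != 15 -> vec[4] <= 2*vec[c + 1] + c - 1) -> (4*u > 13 -> cnt != 2)) or (not (vec[u + 1] <= 2 and vec[j + 2] < -4))))
Answer: WP = ((cnt = 3*vec[j] - 8 or 2*c + j >= 4) -> (((2*u != 22 -> vec[4] <= 2*vec[3*u] + 3*u - 2) -> (n + 3*u > 6 -> cnt != 2)) or (not (vec[u + 1] <= 2 and vec[2*u - 5] < -4)))) and ((not (cnt = 3*vec[j] - 8 or 2*c + j >= 4)) -> (((j != 15 -> vec[4] <= 2*vec[c + 1] + c - 1) -> (4*u > 13 -> cnt != 2)) or (not (vec[u + 1] <= 2 and vec[j + 2] < -4))))


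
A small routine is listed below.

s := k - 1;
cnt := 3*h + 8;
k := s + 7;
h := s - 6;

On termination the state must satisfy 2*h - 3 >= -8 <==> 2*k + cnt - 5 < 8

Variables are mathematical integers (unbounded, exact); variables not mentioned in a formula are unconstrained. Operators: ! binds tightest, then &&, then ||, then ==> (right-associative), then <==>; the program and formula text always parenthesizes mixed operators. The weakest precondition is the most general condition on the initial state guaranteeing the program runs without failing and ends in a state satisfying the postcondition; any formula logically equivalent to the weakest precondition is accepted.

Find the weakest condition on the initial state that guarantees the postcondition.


Working backward. After the program, the postcondition 2*h - 3 >= -8 <==> 2*k + cnt - 5 < 8 must hold; in canonical form it is 2*h >= -5 <==> cnt + 2*k < 13.
Before h := s - 6: 2*s >= 7 <==> cnt + 2*k < 13
Before k := s + 7: 2*s >= 7 <==> cnt + 2*s < -1
Before cnt := 3*h + 8: 2*s >= 7 <==> 3*h + 2*s < -9
Before s := k - 1: 2*k >= 9 <==> 3*h + 2*k < -7
Answer: WP = 2*k >= 9 <==> 3*h + 2*k < -7


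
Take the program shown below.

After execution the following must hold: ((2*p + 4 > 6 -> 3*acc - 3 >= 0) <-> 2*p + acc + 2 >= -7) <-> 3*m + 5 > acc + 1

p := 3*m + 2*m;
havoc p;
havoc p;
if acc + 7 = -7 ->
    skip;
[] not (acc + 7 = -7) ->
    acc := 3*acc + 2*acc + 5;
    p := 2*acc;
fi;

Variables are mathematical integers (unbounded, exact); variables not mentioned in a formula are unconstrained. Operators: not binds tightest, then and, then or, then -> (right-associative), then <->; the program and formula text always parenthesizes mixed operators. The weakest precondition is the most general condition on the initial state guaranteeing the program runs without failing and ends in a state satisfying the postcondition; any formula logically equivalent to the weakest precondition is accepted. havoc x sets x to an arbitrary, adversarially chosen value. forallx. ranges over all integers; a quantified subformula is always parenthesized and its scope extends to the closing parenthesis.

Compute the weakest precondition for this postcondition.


Working backward. After the program, the postcondition ((2*p + 4 > 6 -> 3*acc - 3 >= 0) <-> 2*p + acc + 2 >= -7) <-> 3*m + 5 > acc + 1 must hold; in canonical form it is ((2*p > 2 -> 3*acc >= 3) <-> acc + 2*p >= -9) <-> 3*m > acc - 4.
Then branch requires ((2*p > 2 -> 3*acc >= 3) <-> acc + 2*p >= -9) <-> 3*m > acc - 4; else branch requires ((20*acc > -18 -> 15*acc >= -12) <-> 25*acc >= -34) <-> 3*m > 5*acc + 1.
Before the if: (acc = -14 -> (((2*p > 2 -> 3*acc >= 3) <-> acc + 2*p >= -9) <-> 3*m > acc - 4)) and ((not (acc = -14)) -> (((20*acc > -18 -> 15*acc >= -12) <-> 25*acc >= -34) <-> 3*m > 5*acc + 1))
Before havoc p: forall p_1. ((acc = -14 -> (((2*p_1 > 2 -> 3*acc >= 3) <-> acc + 2*p_1 >= -9) <-> 3*m > acc - 4)) and ((not (acc = -14)) -> (((20*acc > -18 -> 15*acc >= -12) <-> 25*acc >= -34) <-> 3*m > 5*acc + 1)))
Before havoc p: forall p_1. ((acc = -14 -> (((2*p_1 > 2 -> 3*acc >= 3) <-> acc + 2*p_1 >= -9) <-> 3*m > acc - 4)) and ((not (acc = -14)) -> (((20*acc > -18 -> 15*acc >= -12) <-> 25*acc >= -34) <-> 3*m > 5*acc + 1)))
Before p := 3*m + 2*m: forall p_1. ((acc = -14 -> (((2*p_1 > 2 -> 3*acc >= 3) <-> acc + 2*p_1 >= -9) <-> 3*m > acc - 4)) and ((not (acc = -14)) -> (((20*acc > -18 -> 15*acc >= -12) <-> 25*acc >= -34) <-> 3*m > 5*acc + 1)))
Answer: WP = forall p_1. ((acc = -14 -> (((2*p_1 > 2 -> 3*acc >= 3) <-> acc + 2*p_1 >= -9) <-> 3*m > acc - 4)) and ((not (acc = -14)) -> (((20*acc > -18 -> 15*acc >= -12) <-> 25*acc >= -34) <-> 3*m > 5*acc + 1)))
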